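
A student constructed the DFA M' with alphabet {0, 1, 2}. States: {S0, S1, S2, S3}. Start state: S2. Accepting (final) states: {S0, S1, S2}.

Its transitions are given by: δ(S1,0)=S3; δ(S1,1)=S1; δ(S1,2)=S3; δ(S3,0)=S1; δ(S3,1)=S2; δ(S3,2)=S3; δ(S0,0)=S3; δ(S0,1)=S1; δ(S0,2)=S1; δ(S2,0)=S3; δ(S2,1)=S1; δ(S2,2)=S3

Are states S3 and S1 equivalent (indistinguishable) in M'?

No

States {S0} cannot be reached from the start state, so discard them.
Initial partition by acceptance: {S1,S2} | {S3}.
No further refinement is possible. Final partition (2 blocks): {S1,S2} | {S3}.
S3 and S1 end up in different blocks, so they are distinguishable. For instance, the string 'ε' is accepted from only S1.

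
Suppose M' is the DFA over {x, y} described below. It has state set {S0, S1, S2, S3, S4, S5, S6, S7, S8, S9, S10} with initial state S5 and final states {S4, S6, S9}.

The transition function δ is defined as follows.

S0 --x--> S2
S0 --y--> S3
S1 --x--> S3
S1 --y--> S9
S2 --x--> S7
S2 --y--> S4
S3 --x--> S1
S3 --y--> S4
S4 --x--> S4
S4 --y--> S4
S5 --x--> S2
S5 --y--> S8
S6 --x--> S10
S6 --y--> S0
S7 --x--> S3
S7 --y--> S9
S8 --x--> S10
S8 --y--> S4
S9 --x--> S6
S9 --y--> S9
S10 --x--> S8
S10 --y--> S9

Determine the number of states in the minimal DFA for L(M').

Initial partition by acceptance: {S4,S6,S9} | {S0,S1,S2,S3,S5,S7,S8,S10}.
Split {S4,S6,S9} by δ(·,x) → {S4,S9} and {S6}.
On input x, block {S4,S9} splits into {S4} and {S9}.
Refine {S0,S1,S2,S3,S5,S7,S8,S10} on symbol y: members go to different blocks, giving {S1,S7,S10} and {S2,S3,S8} and {S0,S5}.
Stable partition: {S4} | {S1,S7,S10} | {S6} | {S9} | {S2,S3,S8} | {S0,S5} — 6 equivalence classes.

6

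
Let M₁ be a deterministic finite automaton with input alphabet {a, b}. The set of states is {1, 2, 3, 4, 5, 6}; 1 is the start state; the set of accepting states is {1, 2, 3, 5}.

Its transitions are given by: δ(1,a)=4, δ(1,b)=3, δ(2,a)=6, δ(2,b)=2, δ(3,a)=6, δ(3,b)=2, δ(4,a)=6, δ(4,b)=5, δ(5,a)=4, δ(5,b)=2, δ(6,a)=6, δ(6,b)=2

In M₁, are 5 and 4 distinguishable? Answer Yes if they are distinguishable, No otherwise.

Yes

Every state is reachable, so we keep all 6.
Start with accepting vs non-accepting: {1,2,3,5} | {4,6}.
Stable partition: {1,2,3,5} | {4,6} — 2 equivalence classes.
5 and 4 end up in different blocks, so they are distinguishable. For instance, the string 'ε' is accepted from only 5.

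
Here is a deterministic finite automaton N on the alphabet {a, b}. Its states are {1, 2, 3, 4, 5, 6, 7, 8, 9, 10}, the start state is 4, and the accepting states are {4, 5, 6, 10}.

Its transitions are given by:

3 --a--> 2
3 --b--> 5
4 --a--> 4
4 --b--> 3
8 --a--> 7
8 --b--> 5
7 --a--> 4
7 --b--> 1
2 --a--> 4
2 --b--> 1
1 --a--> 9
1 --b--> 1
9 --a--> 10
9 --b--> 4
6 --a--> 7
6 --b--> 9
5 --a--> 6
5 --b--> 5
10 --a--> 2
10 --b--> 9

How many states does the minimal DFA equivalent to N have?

7

Reachable states from the start: {1,2,3,4,5,6,7,9,10}. Unreachable: {8} — drop them.
Initial partition by acceptance: {4,5,6,10} | {1,2,3,7,9}.
Split {4,5,6,10} by δ(·,a) → {4,5} and {6,10}.
Split {4,5} by δ(·,a) → {4} and {5}.
On input a, block {1,2,3,7,9} splits into {1,3} and {2,7} and {9}.
On input a, block {1,3} splits into {1} and {3}.
Stable partition: {4} | {1} | {6,10} | {5} | {2,7} | {9} | {3} — 7 equivalence classes.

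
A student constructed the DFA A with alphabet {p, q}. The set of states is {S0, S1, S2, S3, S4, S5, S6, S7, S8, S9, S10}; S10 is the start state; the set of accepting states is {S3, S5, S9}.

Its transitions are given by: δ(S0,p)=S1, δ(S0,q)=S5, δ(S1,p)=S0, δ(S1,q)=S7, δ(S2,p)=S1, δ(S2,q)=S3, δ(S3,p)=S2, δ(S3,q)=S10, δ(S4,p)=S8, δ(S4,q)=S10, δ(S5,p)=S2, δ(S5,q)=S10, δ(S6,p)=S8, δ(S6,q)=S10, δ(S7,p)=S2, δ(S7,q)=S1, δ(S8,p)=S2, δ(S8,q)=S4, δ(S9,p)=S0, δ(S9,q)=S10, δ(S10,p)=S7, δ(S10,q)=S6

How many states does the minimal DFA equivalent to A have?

6

Reachable states from the start: {S0,S1,S2,S3,S4,S5,S6,S7,S8,S10}. Unreachable: {S9} — drop them.
Start with accepting vs non-accepting: {S3,S5} | {S0,S1,S2,S4,S6,S7,S8,S10}.
Refine {S0,S1,S2,S4,S6,S7,S8,S10} on symbol q: members go to different blocks, giving {S1,S4,S6,S7,S8,S10} and {S0,S2}.
Refine {S1,S4,S6,S7,S8,S10} on symbol p: members go to different blocks, giving {S1,S7,S8} and {S4,S6,S10}.
On input q, block {S1,S7,S8} splits into {S1,S7} and {S8}.
Split {S4,S6,S10} by δ(·,p) → {S4,S6} and {S10}.
Stable partition: {S3,S5} | {S1,S7} | {S0,S2} | {S4,S6} | {S8} | {S10} — 6 equivalence classes.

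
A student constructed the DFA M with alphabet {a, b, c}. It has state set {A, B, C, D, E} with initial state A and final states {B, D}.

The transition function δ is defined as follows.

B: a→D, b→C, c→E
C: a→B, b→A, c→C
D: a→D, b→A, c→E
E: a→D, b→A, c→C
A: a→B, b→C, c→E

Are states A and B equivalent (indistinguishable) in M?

Every state is reachable, so we keep all 5.
P0 = {B,D} | {A,C,E}.
The partition is now stable with 2 blocks: {B,D} | {A,C,E}.
A and B end up in different blocks, so they are distinguishable. For instance, the string 'ε' is accepted from only B.

No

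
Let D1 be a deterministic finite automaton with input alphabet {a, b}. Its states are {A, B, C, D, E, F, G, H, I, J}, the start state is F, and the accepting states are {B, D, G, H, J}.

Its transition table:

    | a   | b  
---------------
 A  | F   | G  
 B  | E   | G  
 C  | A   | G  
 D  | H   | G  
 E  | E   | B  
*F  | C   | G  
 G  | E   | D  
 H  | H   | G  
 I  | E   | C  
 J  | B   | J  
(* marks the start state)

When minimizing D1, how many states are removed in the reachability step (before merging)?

2

Starting at F and following transitions, the reachable set is {A, B, C, D, E, F, G, H}. That leaves I, J unreachable — 2 in total.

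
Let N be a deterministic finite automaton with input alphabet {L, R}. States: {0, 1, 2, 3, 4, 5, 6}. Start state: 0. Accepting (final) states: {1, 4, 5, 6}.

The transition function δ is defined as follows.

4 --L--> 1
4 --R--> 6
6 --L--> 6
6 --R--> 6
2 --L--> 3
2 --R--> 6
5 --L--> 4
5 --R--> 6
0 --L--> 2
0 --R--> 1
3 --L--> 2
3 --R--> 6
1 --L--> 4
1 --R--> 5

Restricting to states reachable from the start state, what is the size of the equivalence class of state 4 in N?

Initial partition by acceptance: {1,4,5,6} | {0,2,3}.
No further refinement is possible. Final partition (2 blocks): {1,4,5,6} | {0,2,3}.
State 4 belongs to the block {1,4,5,6}, which has 4 states.

4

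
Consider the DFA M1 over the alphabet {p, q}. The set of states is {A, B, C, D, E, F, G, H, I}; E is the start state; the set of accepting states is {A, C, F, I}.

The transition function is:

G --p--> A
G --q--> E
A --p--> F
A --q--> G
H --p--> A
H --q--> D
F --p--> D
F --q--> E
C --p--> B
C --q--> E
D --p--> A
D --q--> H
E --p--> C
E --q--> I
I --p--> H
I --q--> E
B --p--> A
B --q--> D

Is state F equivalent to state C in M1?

All states are reachable from the start state.
Start with accepting vs non-accepting: {A,C,F,I} | {B,D,E,G,H}.
Refine {A,C,F,I} on symbol p: members go to different blocks, giving {C,F,I} and {A}.
On input p, block {B,D,E,G,H} splits into {B,D,G,H} and {E}.
On input q, block {B,D,G,H} splits into {B,D,H} and {G}.
The partition is now stable with 5 blocks: {C,F,I} | {B,D,H} | {A} | {E} | {G}.
F and C lie in the same block of the stable partition, so they are equivalent — no string distinguishes them.

Yes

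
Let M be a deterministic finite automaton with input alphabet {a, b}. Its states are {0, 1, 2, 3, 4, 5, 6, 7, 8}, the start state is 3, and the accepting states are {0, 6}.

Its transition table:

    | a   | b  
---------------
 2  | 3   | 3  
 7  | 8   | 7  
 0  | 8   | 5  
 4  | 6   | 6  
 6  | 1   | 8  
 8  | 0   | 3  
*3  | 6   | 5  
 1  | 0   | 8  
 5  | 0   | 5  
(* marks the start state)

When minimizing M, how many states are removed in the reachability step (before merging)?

No path from 3 leads to 2, 4, 7; the other 6 states are all reachable.

3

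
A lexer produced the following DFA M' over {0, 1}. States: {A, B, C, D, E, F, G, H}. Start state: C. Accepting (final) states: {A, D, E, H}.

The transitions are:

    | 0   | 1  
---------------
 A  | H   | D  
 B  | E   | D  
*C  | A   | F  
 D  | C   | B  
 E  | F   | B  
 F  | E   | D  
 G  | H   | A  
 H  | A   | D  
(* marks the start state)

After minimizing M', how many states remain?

States {G} cannot be reached from the start state, so discard them.
Start with accepting vs non-accepting: {A,D,E,H} | {B,C,F}.
Split {A,D,E,H} by δ(·,0) → {A,H} and {D,E}.
Split {B,C,F} by δ(·,0) → {B,F} and {C}.
Refine {D,E} on symbol 0: members go to different blocks, giving {D} and {E}.
The partition is now stable with 5 blocks: {A,H} | {B,F} | {D} | {C} | {E}.

5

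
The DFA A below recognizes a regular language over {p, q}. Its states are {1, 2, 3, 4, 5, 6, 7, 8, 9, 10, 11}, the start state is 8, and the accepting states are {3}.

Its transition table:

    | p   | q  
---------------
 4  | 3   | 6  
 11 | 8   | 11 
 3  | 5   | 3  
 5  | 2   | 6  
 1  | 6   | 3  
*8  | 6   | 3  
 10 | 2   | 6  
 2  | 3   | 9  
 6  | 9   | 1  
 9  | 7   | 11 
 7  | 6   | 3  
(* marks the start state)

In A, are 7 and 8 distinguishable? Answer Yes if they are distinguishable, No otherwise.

No

First remove the unreachable states {4,10}; 9 states remain.
Initial partition by acceptance: {3} | {1,2,5,6,7,8,9,11}.
Split {1,2,5,6,7,8,9,11} by δ(·,p) → {1,5,6,7,8,9,11} and {2}.
Split {1,5,6,7,8,9,11} by δ(·,p) → {1,6,7,8,9,11} and {5}.
On input q, block {1,6,7,8,9,11} splits into {1,7,8} and {6,9,11}.
Split {6,9,11} by δ(·,p) → {9,11} and {6}.
The partition is now stable with 6 blocks: {3} | {1,7,8} | {2} | {5} | {9,11} | {6}.
7 and 8 lie in the same block of the stable partition, so they are equivalent — no string distinguishes them.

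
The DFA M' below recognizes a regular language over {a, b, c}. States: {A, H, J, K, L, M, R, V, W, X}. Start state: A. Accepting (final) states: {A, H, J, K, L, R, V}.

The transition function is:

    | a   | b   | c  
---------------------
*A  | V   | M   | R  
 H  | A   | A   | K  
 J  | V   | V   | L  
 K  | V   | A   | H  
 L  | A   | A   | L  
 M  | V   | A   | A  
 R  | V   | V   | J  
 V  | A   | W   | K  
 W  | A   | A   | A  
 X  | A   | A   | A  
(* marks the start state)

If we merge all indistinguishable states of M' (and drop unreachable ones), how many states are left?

Reachable states from the start: {A,H,J,K,L,M,R,V,W}. Unreachable: {X} — drop them.
P0 = {A,H,J,K,L,R,V} | {M,W}.
Refine {A,H,J,K,L,R,V} on symbol b: members go to different blocks, giving {H,J,K,L,R} and {A,V}.
No further refinement is possible. Final partition (3 blocks): {H,J,K,L,R} | {M,W} | {A,V}.

3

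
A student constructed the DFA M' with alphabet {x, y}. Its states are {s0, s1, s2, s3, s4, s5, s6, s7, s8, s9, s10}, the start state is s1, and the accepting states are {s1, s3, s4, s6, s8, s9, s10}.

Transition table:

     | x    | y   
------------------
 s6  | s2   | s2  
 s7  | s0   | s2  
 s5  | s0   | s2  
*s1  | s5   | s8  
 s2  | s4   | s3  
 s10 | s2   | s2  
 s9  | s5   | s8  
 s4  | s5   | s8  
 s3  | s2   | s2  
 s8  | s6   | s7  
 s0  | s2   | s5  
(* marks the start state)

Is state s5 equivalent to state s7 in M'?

States {s9,s10} cannot be reached from the start state, so discard them.
Initial partition by acceptance: {s1,s3,s4,s6,s8} | {s0,s2,s5,s7}.
On input x, block {s1,s3,s4,s6,s8} splits into {s1,s3,s4,s6} and {s8}.
On input y, block {s1,s3,s4,s6} splits into {s1,s4} and {s3,s6}.
On input x, block {s0,s2,s5,s7} splits into {s0,s5,s7} and {s2}.
On input x, block {s0,s5,s7} splits into {s5,s7} and {s0}.
Stable partition: {s1,s4} | {s5,s7} | {s8} | {s3,s6} | {s2} | {s0} — 6 equivalence classes.
s5 and s7 lie in the same block of the stable partition, so they are equivalent — no string distinguishes them.

Yes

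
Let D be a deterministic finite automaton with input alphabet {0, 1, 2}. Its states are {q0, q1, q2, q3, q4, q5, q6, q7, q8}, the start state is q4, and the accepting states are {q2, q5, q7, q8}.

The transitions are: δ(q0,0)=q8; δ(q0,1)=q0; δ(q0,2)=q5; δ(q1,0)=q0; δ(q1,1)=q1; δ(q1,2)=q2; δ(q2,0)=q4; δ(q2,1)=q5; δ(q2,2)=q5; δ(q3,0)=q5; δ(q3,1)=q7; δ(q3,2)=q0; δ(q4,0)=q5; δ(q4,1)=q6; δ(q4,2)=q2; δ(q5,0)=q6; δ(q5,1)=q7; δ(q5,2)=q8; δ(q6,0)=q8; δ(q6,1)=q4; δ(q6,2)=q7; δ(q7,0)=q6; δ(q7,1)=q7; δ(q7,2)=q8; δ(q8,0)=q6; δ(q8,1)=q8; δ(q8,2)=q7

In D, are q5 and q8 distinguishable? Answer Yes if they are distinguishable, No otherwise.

No

Reachable states from the start: {q2,q4,q5,q6,q7,q8}. Unreachable: {q0,q1,q3} — drop them.
P0 = {q2,q5,q7,q8} | {q4,q6}.
Stable partition: {q2,q5,q7,q8} | {q4,q6} — 2 equivalence classes.
q5 and q8 lie in the same block of the stable partition, so they are equivalent — no string distinguishes them.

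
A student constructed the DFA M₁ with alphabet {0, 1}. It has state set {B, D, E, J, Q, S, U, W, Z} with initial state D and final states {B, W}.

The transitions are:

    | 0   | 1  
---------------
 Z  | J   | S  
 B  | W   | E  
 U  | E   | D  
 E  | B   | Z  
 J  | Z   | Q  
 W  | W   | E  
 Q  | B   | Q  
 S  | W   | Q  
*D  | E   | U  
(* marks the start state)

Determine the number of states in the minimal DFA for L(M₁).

Start with accepting vs non-accepting: {B,W} | {D,E,J,Q,S,U,Z}.
Refine {D,E,J,Q,S,U,Z} on symbol 0: members go to different blocks, giving {D,J,U,Z} and {E,Q,S}.
Refine {D,J,U,Z} on symbol 0: members go to different blocks, giving {D,U} and {J,Z}.
Refine {E,Q,S} on symbol 1: members go to different blocks, giving {Q,S} and {E}.
Stable partition: {B,W} | {D,U} | {Q,S} | {J,Z} | {E} — 5 equivalence classes.

5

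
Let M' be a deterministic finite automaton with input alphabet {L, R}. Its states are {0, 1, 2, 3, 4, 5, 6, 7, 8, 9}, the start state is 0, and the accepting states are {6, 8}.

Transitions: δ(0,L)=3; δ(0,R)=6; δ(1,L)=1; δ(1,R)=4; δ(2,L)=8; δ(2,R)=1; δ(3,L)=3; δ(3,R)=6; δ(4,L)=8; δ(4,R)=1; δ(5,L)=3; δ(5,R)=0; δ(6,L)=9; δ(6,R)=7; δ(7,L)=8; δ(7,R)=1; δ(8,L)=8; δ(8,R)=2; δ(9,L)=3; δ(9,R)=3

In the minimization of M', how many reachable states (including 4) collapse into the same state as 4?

First remove the unreachable states {5}; 9 states remain.
Start with accepting vs non-accepting: {6,8} | {0,1,2,3,4,7,9}.
Refine {6,8} on symbol L: members go to different blocks, giving {6} and {8}.
On input L, block {0,1,2,3,4,7,9} splits into {0,1,3,9} and {2,4,7}.
Refine {0,1,3,9} on symbol R: members go to different blocks, giving {0,3} and {1} and {9}.
Stable partition: {6} | {0,3} | {8} | {2,4,7} | {1} | {9} — 6 equivalence classes.
The equivalence class containing 4 is {2,4,7}, of size 3.

3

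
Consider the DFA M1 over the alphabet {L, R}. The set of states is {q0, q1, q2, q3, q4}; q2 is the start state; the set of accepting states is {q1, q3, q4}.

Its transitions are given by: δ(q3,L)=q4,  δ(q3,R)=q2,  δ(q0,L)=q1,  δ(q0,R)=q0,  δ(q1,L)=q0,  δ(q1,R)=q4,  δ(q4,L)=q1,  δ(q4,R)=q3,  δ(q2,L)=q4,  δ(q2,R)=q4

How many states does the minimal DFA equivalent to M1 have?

Every state is reachable, so we keep all 5.
Initial partition by acceptance: {q1,q3,q4} | {q0,q2}.
Refine {q1,q3,q4} on symbol L: members go to different blocks, giving {q3,q4} and {q1}.
On input L, block {q3,q4} splits into {q3} and {q4}.
On input L, block {q0,q2} splits into {q0} and {q2}.
No further refinement is possible. Final partition (5 blocks): {q3} | {q0} | {q1} | {q4} | {q2}.

5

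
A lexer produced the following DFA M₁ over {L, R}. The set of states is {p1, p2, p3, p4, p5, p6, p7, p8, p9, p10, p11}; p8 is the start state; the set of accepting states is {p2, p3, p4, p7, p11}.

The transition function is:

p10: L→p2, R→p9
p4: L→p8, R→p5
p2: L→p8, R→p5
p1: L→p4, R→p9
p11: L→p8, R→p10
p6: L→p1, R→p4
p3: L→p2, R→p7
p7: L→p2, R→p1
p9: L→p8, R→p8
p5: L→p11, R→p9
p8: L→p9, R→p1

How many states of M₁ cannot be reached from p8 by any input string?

3

BFS from p8 reaches {p1, p2, p4, p5, p8, p9, p10, p11}; the 3 state(s) p3, p6, p7 are never visited.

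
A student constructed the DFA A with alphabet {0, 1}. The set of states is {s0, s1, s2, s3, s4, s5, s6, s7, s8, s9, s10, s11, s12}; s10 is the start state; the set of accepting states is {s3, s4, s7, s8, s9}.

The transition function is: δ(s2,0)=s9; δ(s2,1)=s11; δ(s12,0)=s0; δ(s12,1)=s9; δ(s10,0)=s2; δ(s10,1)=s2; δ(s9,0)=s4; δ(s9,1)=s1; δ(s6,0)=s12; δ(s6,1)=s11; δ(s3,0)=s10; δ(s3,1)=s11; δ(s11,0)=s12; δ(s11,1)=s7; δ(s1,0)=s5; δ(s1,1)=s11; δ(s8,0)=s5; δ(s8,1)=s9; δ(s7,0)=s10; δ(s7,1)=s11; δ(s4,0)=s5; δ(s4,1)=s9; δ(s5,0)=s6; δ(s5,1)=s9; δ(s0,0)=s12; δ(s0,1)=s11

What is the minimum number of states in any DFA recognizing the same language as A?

8

States {s3,s8} cannot be reached from the start state, so discard them.
Initial partition by acceptance: {s4,s7,s9} | {s0,s1,s2,s5,s6,s10,s11,s12}.
Split {s4,s7,s9} by δ(·,0) → {s4,s7} and {s9}.
On input 1, block {s4,s7} splits into {s4} and {s7}.
On input 0, block {s0,s1,s2,s5,s6,s10,s11,s12} splits into {s0,s1,s5,s6,s10,s11,s12} and {s2}.
Refine {s0,s1,s5,s6,s10,s11,s12} on symbol 0: members go to different blocks, giving {s0,s1,s5,s6,s11,s12} and {s10}.
Split {s0,s1,s5,s6,s11,s12} by δ(·,1) → {s0,s1,s6} and {s5,s12} and {s11}.
The partition is now stable with 8 blocks: {s4} | {s0,s1,s6} | {s9} | {s7} | {s2} | {s10} | {s5,s12} | {s11}.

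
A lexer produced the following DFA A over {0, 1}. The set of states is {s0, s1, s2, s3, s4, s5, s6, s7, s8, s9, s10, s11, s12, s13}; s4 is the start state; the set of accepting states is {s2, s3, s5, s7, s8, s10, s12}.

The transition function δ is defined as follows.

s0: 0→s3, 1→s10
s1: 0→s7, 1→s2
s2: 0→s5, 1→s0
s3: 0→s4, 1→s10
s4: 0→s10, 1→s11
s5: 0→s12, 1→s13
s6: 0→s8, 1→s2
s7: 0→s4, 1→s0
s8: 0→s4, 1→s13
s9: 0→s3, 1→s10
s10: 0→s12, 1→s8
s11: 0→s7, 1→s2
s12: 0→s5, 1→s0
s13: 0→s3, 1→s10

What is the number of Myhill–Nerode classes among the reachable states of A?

First remove the unreachable states {s1,s6,s9}; 11 states remain.
Initial partition by acceptance: {s2,s3,s5,s7,s8,s10,s12} | {s0,s4,s11,s13}.
On input 0, block {s2,s3,s5,s7,s8,s10,s12} splits into {s2,s5,s10,s12} and {s3,s7,s8}.
On input 1, block {s2,s5,s10,s12} splits into {s2,s5,s12} and {s10}.
On input 0, block {s0,s4,s11,s13} splits into {s0,s11,s13} and {s4}.
Refine {s0,s11,s13} on symbol 1: members go to different blocks, giving {s0,s13} and {s11}.
On input 1, block {s3,s7,s8} splits into {s7,s8} and {s3}.
Stable partition: {s2,s5,s12} | {s0,s13} | {s7,s8} | {s10} | {s4} | {s11} | {s3} — 7 equivalence classes.

7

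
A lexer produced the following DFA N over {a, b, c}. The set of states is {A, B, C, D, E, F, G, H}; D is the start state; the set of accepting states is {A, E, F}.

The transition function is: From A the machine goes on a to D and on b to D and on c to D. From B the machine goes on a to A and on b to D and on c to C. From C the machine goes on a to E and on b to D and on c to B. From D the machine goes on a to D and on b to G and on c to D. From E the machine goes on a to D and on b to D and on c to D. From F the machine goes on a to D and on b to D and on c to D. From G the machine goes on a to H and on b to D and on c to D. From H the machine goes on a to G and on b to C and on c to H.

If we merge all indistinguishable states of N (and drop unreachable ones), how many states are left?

First remove the unreachable states {F}; 7 states remain.
Initial partition by acceptance: {A,E} | {B,C,D,G,H}.
Refine {B,C,D,G,H} on symbol a: members go to different blocks, giving {D,G,H} and {B,C}.
Refine {D,G,H} on symbol b: members go to different blocks, giving {D,G} and {H}.
Split {D,G} by δ(·,a) → {D} and {G}.
No further refinement is possible. Final partition (5 blocks): {A,E} | {D} | {B,C} | {H} | {G}.

5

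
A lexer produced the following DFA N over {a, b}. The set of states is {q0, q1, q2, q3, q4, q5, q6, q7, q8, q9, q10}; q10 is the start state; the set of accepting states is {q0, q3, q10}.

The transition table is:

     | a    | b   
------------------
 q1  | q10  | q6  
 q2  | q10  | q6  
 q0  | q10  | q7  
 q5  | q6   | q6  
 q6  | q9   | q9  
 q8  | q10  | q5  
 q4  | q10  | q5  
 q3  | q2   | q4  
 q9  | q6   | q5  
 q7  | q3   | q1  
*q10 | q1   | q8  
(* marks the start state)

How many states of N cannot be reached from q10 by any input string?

BFS from q10 reaches {q1, q5, q6, q8, q9, q10}; the 5 state(s) q0, q2, q3, q4, q7 are never visited.

5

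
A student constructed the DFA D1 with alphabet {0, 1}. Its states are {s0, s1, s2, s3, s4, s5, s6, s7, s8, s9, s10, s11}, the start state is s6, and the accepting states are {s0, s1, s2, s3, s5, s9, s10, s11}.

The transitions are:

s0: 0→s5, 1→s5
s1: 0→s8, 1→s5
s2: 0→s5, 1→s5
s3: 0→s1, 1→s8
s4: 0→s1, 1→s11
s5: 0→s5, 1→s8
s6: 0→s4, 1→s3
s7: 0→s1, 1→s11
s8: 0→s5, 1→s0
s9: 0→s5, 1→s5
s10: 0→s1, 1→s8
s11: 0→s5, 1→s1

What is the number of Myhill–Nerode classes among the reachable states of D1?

8

Reachable states from the start: {s0,s1,s3,s4,s5,s6,s8,s11}. Unreachable: {s2,s7,s9,s10} — drop them.
Start with accepting vs non-accepting: {s0,s1,s3,s5,s11} | {s4,s6,s8}.
Refine {s0,s1,s3,s5,s11} on symbol 0: members go to different blocks, giving {s0,s3,s5,s11} and {s1}.
On input 0, block {s0,s3,s5,s11} splits into {s0,s5,s11} and {s3}.
Refine {s0,s5,s11} on symbol 1: members go to different blocks, giving {s0} and {s5} and {s11}.
Split {s4,s6,s8} by δ(·,0) → {s4} and {s6} and {s8}.
The partition is now stable with 8 blocks: {s0} | {s4} | {s1} | {s3} | {s5} | {s11} | {s6} | {s8}.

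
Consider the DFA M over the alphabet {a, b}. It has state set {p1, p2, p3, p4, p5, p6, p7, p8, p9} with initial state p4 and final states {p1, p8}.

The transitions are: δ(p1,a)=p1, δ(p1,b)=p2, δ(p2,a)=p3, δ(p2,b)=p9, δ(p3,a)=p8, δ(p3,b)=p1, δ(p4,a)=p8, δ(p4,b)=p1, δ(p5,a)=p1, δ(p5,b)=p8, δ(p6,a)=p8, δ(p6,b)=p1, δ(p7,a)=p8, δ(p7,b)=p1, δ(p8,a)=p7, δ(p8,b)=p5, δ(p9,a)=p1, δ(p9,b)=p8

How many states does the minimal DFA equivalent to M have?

5

States {p6} cannot be reached from the start state, so discard them.
Initial partition by acceptance: {p1,p8} | {p2,p3,p4,p5,p7,p9}.
Split {p1,p8} by δ(·,a) → {p1} and {p8}.
Split {p2,p3,p4,p5,p7,p9} by δ(·,a) → {p3,p4,p7} and {p5,p9} and {p2}.
Stable partition: {p1} | {p3,p4,p7} | {p8} | {p5,p9} | {p2} — 5 equivalence classes.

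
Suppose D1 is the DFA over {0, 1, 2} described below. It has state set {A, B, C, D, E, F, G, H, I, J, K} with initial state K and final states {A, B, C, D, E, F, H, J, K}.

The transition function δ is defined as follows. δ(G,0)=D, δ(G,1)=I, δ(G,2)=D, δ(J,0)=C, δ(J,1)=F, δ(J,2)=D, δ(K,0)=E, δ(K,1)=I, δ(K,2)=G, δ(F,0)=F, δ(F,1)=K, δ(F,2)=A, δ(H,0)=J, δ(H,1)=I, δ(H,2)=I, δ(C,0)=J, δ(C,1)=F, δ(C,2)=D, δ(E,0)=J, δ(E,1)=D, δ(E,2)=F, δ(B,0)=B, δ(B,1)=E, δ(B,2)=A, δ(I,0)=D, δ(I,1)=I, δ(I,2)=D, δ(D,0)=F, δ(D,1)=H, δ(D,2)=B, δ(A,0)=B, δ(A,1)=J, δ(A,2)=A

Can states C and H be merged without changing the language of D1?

All states are reachable from the start state.
Start with accepting vs non-accepting: {A,B,C,D,E,F,H,J,K} | {G,I}.
Split {A,B,C,D,E,F,H,J,K} by δ(·,1) → {A,B,C,D,E,F,J} and {H,K}.
Split {A,B,C,D,E,F,J} by δ(·,1) → {A,B,C,E,J} and {D,F}.
On input 1, block {A,B,C,E,J} splits into {C,E,J} and {A,B}.
The partition is now stable with 5 blocks: {C,E,J} | {G,I} | {H,K} | {D,F} | {A,B}.
C and H end up in different blocks, so they are distinguishable. For instance, the string '1' is accepted from only C.

No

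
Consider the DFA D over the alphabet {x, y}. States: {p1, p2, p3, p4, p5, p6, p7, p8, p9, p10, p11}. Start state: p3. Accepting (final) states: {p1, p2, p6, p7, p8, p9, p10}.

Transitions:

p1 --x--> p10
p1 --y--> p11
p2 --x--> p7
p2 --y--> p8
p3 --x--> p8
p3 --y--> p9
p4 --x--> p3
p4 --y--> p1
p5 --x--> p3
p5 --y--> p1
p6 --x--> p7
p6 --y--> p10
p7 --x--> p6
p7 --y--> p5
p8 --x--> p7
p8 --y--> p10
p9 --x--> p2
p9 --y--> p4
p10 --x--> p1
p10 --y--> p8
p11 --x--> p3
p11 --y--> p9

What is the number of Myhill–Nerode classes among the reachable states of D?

Every state is reachable, so we keep all 11.
Start with accepting vs non-accepting: {p1,p2,p6,p7,p8,p9,p10} | {p3,p4,p5,p11}.
Refine {p1,p2,p6,p7,p8,p9,p10} on symbol y: members go to different blocks, giving {p2,p6,p8,p10} and {p1,p7,p9}.
Split {p3,p4,p5,p11} by δ(·,x) → {p4,p5,p11} and {p3}.
The partition is now stable with 4 blocks: {p2,p6,p8,p10} | {p4,p5,p11} | {p1,p7,p9} | {p3}.

4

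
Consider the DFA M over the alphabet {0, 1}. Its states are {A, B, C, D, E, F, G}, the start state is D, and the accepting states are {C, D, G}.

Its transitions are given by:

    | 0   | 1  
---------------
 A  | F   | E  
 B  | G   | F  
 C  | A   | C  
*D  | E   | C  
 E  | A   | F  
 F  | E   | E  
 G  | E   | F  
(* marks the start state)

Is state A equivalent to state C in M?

States {B,G} cannot be reached from the start state, so discard them.
Initial partition by acceptance: {C,D} | {A,E,F}.
Stable partition: {C,D} | {A,E,F} — 2 equivalence classes.
A and C end up in different blocks, so they are distinguishable. For instance, the string 'ε' is accepted from only C.

No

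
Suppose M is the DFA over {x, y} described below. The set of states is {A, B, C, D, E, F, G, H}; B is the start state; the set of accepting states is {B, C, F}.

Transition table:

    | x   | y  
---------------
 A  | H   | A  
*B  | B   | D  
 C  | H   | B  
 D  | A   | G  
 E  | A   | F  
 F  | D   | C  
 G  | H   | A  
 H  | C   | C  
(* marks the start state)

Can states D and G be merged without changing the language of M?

No

First remove the unreachable states {E,F}; 6 states remain.
P0 = {B,C} | {A,D,G,H}.
On input x, block {B,C} splits into {B} and {C}.
Split {A,D,G,H} by δ(·,x) → {A,D,G} and {H}.
On input x, block {A,D,G} splits into {A,G} and {D}.
The partition is now stable with 5 blocks: {B} | {A,G} | {C} | {H} | {D}.
D and G end up in different blocks, so they are distinguishable. For instance, the string 'xx' is accepted from only G.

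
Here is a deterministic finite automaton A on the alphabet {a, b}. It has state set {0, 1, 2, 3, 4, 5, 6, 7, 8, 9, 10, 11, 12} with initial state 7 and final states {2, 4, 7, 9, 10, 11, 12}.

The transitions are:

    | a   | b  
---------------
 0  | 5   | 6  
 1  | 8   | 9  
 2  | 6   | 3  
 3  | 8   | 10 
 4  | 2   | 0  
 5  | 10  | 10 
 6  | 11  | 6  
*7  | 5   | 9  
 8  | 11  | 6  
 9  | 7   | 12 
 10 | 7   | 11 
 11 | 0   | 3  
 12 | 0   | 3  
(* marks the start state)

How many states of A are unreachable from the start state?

3

BFS from 7 reaches {0, 3, 5, 6, 7, 8, 9, 10, 11, 12}; the 3 state(s) 1, 2, 4 are never visited.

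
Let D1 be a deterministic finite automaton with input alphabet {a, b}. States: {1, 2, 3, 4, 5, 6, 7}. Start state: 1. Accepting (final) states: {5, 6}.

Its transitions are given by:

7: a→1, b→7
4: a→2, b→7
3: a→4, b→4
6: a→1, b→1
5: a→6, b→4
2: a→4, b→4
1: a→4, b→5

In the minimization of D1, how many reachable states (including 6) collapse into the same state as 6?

1

Reachable states from the start: {1,2,4,5,6,7}. Unreachable: {3} — drop them.
Initial partition by acceptance: {5,6} | {1,2,4,7}.
Refine {5,6} on symbol a: members go to different blocks, giving {5} and {6}.
Split {1,2,4,7} by δ(·,b) → {2,4,7} and {1}.
On input a, block {2,4,7} splits into {2,4} and {7}.
Split {2,4} by δ(·,b) → {2} and {4}.
No further refinement is possible. Final partition (6 blocks): {5} | {2} | {6} | {1} | {7} | {4}.
State 6 belongs to the block {6}, which has 1 states.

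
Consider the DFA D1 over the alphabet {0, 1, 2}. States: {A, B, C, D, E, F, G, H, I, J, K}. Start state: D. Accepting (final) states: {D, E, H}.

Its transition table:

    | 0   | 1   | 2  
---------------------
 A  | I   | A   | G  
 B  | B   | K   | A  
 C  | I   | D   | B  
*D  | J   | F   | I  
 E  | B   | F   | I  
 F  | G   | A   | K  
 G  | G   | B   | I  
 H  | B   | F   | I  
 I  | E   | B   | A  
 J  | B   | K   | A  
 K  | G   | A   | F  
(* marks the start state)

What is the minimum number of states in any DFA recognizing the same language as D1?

6

States {C,H} cannot be reached from the start state, so discard them.
Initial partition by acceptance: {D,E} | {A,B,F,G,I,J,K}.
On input 0, block {A,B,F,G,I,J,K} splits into {A,B,F,G,J,K} and {I}.
Split {A,B,F,G,J,K} by δ(·,0) → {B,F,G,J,K} and {A}.
On input 1, block {B,F,G,J,K} splits into {B,G,J} and {F,K}.
Split {B,G,J} by δ(·,1) → {B,J} and {G}.
Stable partition: {D,E} | {B,J} | {I} | {A} | {F,K} | {G} — 6 equivalence classes.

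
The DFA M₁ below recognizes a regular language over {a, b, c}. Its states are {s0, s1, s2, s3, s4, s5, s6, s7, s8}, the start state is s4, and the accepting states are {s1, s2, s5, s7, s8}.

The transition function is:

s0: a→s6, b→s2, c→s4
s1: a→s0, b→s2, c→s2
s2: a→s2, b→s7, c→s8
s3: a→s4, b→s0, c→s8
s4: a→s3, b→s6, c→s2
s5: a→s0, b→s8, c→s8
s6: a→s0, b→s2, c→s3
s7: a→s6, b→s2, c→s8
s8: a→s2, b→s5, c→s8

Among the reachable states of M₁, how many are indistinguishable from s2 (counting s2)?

Reachable states from the start: {s0,s2,s3,s4,s5,s6,s7,s8}. Unreachable: {s1} — drop them.
P0 = {s2,s5,s7,s8} | {s0,s3,s4,s6}.
Split {s2,s5,s7,s8} by δ(·,a) → {s2,s8} and {s5,s7}.
On input b, block {s0,s3,s4,s6} splits into {s0,s6} and {s3,s4}.
The partition is now stable with 4 blocks: {s2,s8} | {s0,s6} | {s5,s7} | {s3,s4}.
State s2 belongs to the block {s2,s8}, which has 2 states.

2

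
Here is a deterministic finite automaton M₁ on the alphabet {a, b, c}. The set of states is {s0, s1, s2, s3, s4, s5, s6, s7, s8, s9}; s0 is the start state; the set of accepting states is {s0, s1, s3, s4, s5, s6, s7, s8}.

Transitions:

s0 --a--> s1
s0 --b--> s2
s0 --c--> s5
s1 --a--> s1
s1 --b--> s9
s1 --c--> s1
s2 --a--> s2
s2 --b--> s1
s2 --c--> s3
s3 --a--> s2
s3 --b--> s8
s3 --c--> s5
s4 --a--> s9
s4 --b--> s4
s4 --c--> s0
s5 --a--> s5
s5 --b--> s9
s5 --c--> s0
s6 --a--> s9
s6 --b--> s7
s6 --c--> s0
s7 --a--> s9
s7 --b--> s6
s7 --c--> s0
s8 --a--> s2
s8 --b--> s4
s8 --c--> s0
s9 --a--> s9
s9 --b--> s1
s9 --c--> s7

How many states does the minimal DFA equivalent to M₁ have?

3

P0 = {s0,s1,s3,s4,s5,s6,s7,s8} | {s2,s9}.
Split {s0,s1,s3,s4,s5,s6,s7,s8} by δ(·,a) → {s3,s4,s6,s7,s8} and {s0,s1,s5}.
The partition is now stable with 3 blocks: {s3,s4,s6,s7,s8} | {s2,s9} | {s0,s1,s5}.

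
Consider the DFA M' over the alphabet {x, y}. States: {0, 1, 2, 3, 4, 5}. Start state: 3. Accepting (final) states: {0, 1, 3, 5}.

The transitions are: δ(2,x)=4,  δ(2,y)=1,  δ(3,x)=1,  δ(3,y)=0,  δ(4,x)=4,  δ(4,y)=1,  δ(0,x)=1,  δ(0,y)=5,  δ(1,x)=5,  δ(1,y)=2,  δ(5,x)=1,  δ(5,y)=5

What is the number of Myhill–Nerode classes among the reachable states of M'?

Initial partition by acceptance: {0,1,3,5} | {2,4}.
On input y, block {0,1,3,5} splits into {0,3,5} and {1}.
No further refinement is possible. Final partition (3 blocks): {0,3,5} | {2,4} | {1}.

3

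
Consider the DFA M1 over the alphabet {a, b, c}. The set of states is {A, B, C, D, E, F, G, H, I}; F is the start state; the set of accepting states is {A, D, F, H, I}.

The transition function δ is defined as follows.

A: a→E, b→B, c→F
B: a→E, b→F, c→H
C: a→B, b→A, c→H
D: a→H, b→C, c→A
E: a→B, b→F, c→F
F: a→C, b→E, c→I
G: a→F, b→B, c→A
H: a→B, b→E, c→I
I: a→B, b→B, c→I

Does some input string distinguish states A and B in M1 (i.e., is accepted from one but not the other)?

First remove the unreachable states {D,G}; 7 states remain.
Initial partition by acceptance: {A,F,H,I} | {B,C,E}.
Stable partition: {A,F,H,I} | {B,C,E} — 2 equivalence classes.
A and B end up in different blocks, so they are distinguishable. For instance, the string 'ε' is accepted from only A.

Yes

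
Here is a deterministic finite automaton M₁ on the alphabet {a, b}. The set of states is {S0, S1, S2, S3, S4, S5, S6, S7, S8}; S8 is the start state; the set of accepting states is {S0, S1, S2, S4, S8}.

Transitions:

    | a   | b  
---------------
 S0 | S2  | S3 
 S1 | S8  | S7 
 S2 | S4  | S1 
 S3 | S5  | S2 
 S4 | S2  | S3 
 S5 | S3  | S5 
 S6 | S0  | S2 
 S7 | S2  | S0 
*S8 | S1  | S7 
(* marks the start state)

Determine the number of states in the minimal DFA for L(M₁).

States {S6} cannot be reached from the start state, so discard them.
Start with accepting vs non-accepting: {S0,S1,S2,S4,S8} | {S3,S5,S7}.
On input b, block {S0,S1,S2,S4,S8} splits into {S0,S1,S4,S8} and {S2}.
On input a, block {S0,S1,S4,S8} splits into {S0,S4} and {S1,S8}.
Split {S3,S5,S7} by δ(·,a) → {S3,S5} and {S7}.
Refine {S3,S5} on symbol b: members go to different blocks, giving {S3} and {S5}.
No further refinement is possible. Final partition (6 blocks): {S0,S4} | {S3} | {S2} | {S1,S8} | {S7} | {S5}.

6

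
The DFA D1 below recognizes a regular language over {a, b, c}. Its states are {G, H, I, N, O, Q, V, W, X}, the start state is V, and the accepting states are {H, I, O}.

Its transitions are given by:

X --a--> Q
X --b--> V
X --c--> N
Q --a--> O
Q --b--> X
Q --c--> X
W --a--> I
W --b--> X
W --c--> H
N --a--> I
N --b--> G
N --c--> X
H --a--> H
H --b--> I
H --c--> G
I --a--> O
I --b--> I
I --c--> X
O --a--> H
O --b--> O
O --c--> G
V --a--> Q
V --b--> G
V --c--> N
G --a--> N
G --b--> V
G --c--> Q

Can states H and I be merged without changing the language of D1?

States {W} cannot be reached from the start state, so discard them.
Initial partition by acceptance: {H,I,O} | {G,N,Q,V,X}.
Split {G,N,Q,V,X} by δ(·,a) → {G,V,X} and {N,Q}.
The partition is now stable with 3 blocks: {H,I,O} | {G,V,X} | {N,Q}.
H and I lie in the same block of the stable partition, so they are equivalent — no string distinguishes them.

Yes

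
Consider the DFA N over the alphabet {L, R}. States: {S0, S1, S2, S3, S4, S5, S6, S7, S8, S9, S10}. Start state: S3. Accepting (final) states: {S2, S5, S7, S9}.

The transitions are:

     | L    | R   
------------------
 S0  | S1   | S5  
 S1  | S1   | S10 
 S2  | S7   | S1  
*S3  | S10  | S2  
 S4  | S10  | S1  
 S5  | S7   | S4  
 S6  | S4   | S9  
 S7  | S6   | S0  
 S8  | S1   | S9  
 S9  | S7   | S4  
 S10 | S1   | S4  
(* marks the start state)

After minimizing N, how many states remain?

4

Reachable states from the start: {S0,S1,S2,S3,S4,S5,S6,S7,S9,S10}. Unreachable: {S8} — drop them.
Start with accepting vs non-accepting: {S2,S5,S7,S9} | {S0,S1,S3,S4,S6,S10}.
Split {S2,S5,S7,S9} by δ(·,L) → {S2,S5,S9} and {S7}.
On input R, block {S0,S1,S3,S4,S6,S10} splits into {S0,S3,S6} and {S1,S4,S10}.
Stable partition: {S2,S5,S9} | {S0,S3,S6} | {S7} | {S1,S4,S10} — 4 equivalence classes.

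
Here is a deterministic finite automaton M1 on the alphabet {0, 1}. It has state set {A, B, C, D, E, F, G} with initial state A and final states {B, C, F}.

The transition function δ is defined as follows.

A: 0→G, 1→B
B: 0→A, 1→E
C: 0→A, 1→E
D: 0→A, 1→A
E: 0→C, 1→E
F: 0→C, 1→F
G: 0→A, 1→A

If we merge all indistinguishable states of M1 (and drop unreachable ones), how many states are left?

First remove the unreachable states {D,F}; 5 states remain.
P0 = {B,C} | {A,E,G}.
Split {A,E,G} by δ(·,0) → {A,G} and {E}.
Refine {A,G} on symbol 1: members go to different blocks, giving {A} and {G}.
The partition is now stable with 4 blocks: {B,C} | {A} | {E} | {G}.

4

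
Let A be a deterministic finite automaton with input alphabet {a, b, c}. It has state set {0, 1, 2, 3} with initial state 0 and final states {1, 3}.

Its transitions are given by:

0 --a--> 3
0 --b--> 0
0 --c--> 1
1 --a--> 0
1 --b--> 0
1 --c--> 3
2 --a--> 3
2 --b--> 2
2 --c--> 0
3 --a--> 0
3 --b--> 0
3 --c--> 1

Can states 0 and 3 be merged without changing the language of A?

Reachable states from the start: {0,1,3}. Unreachable: {2} — drop them.
P0 = {1,3} | {0}.
The partition is now stable with 2 blocks: {1,3} | {0}.
0 and 3 end up in different blocks, so they are distinguishable. For instance, the string 'ε' is accepted from only 3.

No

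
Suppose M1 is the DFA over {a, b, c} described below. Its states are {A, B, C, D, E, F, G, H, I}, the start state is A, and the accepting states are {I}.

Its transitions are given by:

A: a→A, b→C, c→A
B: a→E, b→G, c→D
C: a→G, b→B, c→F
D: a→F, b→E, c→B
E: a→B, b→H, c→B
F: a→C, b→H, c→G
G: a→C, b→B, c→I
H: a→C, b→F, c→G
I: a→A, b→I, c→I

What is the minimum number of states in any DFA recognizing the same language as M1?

8

Initial partition by acceptance: {I} | {A,B,C,D,E,F,G,H}.
On input c, block {A,B,C,D,E,F,G,H} splits into {A,B,C,D,E,F,H} and {G}.
Refine {A,B,C,D,E,F,H} on symbol a: members go to different blocks, giving {A,B,D,E,F,H} and {C}.
Split {A,B,D,E,F,H} by δ(·,a) → {A,B,D,E} and {F,H}.
Split {A,B,D,E} by δ(·,a) → {A,B,E} and {D}.
Refine {A,B,E} on symbol b: members go to different blocks, giving {A} and {B} and {E}.
Stable partition: {I} | {A} | {G} | {C} | {F,H} | {D} | {B} | {E} — 8 equivalence classes.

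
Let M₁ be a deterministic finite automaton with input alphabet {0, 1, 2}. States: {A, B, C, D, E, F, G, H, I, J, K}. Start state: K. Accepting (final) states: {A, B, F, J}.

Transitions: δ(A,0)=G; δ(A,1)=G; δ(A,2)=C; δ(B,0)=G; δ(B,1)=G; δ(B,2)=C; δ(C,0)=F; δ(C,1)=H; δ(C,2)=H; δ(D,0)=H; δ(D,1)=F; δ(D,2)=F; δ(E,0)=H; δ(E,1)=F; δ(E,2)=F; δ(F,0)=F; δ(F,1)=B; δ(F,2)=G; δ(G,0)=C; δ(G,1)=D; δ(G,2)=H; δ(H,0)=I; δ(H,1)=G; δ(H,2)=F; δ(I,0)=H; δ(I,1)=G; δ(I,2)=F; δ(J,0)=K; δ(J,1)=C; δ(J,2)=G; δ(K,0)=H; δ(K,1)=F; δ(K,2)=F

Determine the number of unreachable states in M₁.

3

Starting at K and following transitions, the reachable set is {B, C, D, F, G, H, I, K}. That leaves A, E, J unreachable — 3 in total.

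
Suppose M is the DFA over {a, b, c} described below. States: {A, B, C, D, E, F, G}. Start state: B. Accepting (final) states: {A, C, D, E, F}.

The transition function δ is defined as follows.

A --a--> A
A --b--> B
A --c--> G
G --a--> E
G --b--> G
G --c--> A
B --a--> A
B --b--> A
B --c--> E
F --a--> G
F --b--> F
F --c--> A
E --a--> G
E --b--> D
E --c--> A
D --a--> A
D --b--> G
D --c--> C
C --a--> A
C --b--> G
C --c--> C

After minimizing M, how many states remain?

5

First remove the unreachable states {F}; 6 states remain.
Initial partition by acceptance: {A,C,D,E} | {B,G}.
Split {A,C,D,E} by δ(·,a) → {A,C,D} and {E}.
Split {A,C,D} by δ(·,c) → {C,D} and {A}.
Split {B,G} by δ(·,a) → {B} and {G}.
No further refinement is possible. Final partition (5 blocks): {C,D} | {B} | {E} | {A} | {G}.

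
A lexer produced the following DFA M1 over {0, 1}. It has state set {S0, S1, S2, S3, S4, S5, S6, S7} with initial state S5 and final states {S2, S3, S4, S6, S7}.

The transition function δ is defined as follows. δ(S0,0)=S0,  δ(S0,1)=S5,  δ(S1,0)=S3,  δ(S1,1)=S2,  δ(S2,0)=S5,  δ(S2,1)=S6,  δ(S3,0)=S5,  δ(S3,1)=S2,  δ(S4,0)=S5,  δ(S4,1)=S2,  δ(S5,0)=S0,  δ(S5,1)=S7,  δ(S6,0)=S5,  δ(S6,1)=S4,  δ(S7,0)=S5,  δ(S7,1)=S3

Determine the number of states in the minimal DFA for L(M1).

States {S1} cannot be reached from the start state, so discard them.
Start with accepting vs non-accepting: {S2,S3,S4,S6,S7} | {S0,S5}.
On input 1, block {S0,S5} splits into {S0} and {S5}.
No further refinement is possible. Final partition (3 blocks): {S2,S3,S4,S6,S7} | {S0} | {S5}.

3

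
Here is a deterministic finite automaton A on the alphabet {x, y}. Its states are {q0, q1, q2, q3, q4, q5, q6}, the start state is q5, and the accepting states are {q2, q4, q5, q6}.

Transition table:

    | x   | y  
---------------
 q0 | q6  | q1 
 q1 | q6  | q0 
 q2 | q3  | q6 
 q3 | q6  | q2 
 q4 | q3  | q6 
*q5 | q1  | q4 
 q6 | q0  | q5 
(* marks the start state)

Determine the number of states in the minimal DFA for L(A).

5

Every state is reachable, so we keep all 7.
Start with accepting vs non-accepting: {q2,q4,q5,q6} | {q0,q1,q3}.
Refine {q0,q1,q3} on symbol y: members go to different blocks, giving {q0,q1} and {q3}.
Split {q2,q4,q5,q6} by δ(·,x) → {q2,q4} and {q5,q6}.
Refine {q5,q6} on symbol y: members go to different blocks, giving {q5} and {q6}.
The partition is now stable with 5 blocks: {q2,q4} | {q0,q1} | {q3} | {q5} | {q6}.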